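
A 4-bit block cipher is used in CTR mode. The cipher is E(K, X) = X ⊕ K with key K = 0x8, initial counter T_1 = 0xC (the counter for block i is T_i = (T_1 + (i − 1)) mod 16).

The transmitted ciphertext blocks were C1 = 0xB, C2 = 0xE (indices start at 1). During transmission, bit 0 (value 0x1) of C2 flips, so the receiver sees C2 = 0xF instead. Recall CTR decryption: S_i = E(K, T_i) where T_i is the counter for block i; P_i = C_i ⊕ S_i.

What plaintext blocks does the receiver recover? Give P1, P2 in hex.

P1 = 0xF, P2 = 0xA

Only C2 changed, to 0xF. In CTR, a change in C_i flips the same bit in P_i only; the keystream is unaffected. Decrypting the received ciphertext:
P1: T = 0xC, S = E(K, T) = 0x4; 0xB ⊕ 0x4 = 0xF.
P2: T = 0xD, S = E(K, T) = 0x5; 0xF ⊕ 0x5 = 0xA.
Blocks that differ from the original plaintext: P2.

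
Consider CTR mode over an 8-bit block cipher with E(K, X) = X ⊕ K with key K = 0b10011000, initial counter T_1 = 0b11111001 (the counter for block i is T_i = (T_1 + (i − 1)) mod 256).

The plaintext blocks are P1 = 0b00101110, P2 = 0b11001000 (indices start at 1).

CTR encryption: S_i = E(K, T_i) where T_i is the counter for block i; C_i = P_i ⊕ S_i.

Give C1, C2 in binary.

C1: T = 0b11111001, S = E(K, T) = 0b01100001; 0b00101110 ⊕ 0b01100001 = 0b01001111.
C2: T = 0b11111010, S = E(K, T) = 0b01100010; 0b11001000 ⊕ 0b01100010 = 0b10101010.

C1 = 0b01001111, C2 = 0b10101010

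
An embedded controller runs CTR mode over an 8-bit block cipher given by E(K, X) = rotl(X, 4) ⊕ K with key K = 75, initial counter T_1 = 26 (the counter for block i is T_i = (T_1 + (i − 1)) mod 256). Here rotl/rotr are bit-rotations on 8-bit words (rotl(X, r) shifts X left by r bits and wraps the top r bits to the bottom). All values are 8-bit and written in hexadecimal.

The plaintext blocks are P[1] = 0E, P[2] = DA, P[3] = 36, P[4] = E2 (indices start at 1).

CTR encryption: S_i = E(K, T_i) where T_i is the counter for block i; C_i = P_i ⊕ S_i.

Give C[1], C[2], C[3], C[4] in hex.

C[1]: T = 26, S = E(K, T) = 17; 0E ⊕ 17 = 19.
C[2]: T = 27, S = E(K, T) = 07; DA ⊕ 07 = DD.
C[3]: T = 28, S = E(K, T) = F7; 36 ⊕ F7 = C1.
C[4]: T = 29, S = E(K, T) = E7; E2 ⊕ E7 = 05.

C[1] = 19, C[2] = DD, C[3] = C1, C[4] = 05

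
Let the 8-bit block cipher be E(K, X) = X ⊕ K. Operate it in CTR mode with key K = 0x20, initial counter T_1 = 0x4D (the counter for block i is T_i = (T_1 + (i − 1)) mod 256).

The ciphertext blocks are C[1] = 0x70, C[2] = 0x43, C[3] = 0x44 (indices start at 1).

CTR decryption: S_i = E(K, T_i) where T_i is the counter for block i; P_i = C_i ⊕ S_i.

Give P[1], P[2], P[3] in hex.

P[1] = 0x1D, P[2] = 0x2D, P[3] = 0x2B

P[1]: T = 0x4D, S = E(K, T) = 0x6D; 0x70 ⊕ 0x6D = 0x1D.
P[2]: T = 0x4E, S = E(K, T) = 0x6E; 0x43 ⊕ 0x6E = 0x2D.
P[3]: T = 0x4F, S = E(K, T) = 0x6F; 0x44 ⊕ 0x6F = 0x2B.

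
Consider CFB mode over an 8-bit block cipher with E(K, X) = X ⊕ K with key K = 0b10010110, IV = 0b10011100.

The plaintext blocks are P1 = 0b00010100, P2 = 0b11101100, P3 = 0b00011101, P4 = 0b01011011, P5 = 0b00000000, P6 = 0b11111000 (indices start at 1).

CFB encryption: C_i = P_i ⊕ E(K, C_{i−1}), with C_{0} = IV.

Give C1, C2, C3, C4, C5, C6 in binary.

C1 = 0b00011110, C2 = 0b01100100, C3 = 0b11101111, C4 = 0b00100010, C5 = 0b10110100, C6 = 0b11011010

C1: E(K, 0b10011100) = 0b00001010; 0b00010100 ⊕ 0b00001010 = 0b00011110.
C2: E(K, 0b00011110) = 0b10001000; 0b11101100 ⊕ 0b10001000 = 0b01100100.
C3: E(K, 0b01100100) = 0b11110010; 0b00011101 ⊕ 0b11110010 = 0b11101111.
C4: E(K, 0b11101111) = 0b01111001; 0b01011011 ⊕ 0b01111001 = 0b00100010.
C5: E(K, 0b00100010) = 0b10110100; 0b00000000 ⊕ 0b10110100 = 0b10110100.
C6: E(K, 0b10110100) = 0b00100010; 0b11111000 ⊕ 0b00100010 = 0b11011010.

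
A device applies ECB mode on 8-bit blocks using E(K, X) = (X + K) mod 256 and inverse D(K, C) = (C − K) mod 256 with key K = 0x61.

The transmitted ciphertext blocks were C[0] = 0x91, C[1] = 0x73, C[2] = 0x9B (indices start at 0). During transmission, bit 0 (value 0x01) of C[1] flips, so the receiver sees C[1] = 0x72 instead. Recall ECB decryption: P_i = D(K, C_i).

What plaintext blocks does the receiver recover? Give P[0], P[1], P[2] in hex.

Only C[1] changed, to 0x72. In ECB, a change in C_i affects only P_i. Decrypting the received ciphertext:
P[0]: D(K, 0x91) = 0x30.
P[1]: D(K, 0x72) = 0x11.
P[2]: D(K, 0x9B) = 0x3A.
Blocks that differ from the original plaintext: P[1].

P[0] = 0x30, P[1] = 0x11, P[2] = 0x3A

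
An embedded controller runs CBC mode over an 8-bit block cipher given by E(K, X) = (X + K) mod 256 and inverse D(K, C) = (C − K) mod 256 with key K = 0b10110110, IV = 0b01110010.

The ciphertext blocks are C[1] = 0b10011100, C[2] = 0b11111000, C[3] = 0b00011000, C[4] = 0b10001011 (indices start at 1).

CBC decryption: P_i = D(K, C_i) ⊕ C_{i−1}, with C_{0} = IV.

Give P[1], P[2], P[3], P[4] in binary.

P[1] = 0b10010100, P[2] = 0b11011110, P[3] = 0b10011010, P[4] = 0b11001101

P[1]: D(K, 0b10011100) = 0b11100110; 0b11100110 ⊕ 0b01110010 = 0b10010100.
P[2]: D(K, 0b11111000) = 0b01000010; 0b01000010 ⊕ 0b10011100 = 0b11011110.
P[3]: D(K, 0b00011000) = 0b01100010; 0b01100010 ⊕ 0b11111000 = 0b10011010.
P[4]: D(K, 0b10001011) = 0b11010101; 0b11010101 ⊕ 0b00011000 = 0b11001101.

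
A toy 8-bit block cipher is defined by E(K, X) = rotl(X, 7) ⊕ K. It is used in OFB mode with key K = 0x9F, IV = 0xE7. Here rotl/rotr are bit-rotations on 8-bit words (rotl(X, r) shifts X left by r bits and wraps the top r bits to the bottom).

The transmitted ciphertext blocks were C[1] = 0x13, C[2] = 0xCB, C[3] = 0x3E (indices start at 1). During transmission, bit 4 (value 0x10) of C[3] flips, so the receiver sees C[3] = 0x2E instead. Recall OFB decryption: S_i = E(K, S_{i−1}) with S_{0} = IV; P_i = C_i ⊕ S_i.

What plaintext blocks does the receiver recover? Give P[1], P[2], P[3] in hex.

P[1] = 0x7F, P[2] = 0x62, P[3] = 0x65

Only C[3] changed, to 0x2E. In OFB, a change in C_i flips the same bit in P_i only; the keystream is unaffected. Decrypting the received ciphertext:
P[1]: S = E(K, 0xE7) = 0x6C; 0x13 ⊕ 0x6C = 0x7F.
P[2]: S = E(K, 0x6C) = 0xA9; 0xCB ⊕ 0xA9 = 0x62.
P[3]: S = E(K, 0xA9) = 0x4B; 0x2E ⊕ 0x4B = 0x65.
Blocks that differ from the original plaintext: P[3].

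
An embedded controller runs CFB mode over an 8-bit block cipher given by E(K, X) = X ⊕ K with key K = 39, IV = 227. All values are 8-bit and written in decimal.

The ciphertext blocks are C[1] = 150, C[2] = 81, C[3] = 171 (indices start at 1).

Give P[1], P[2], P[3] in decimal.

CFB decryption: P_i = C_i ⊕ E(K, C_{i−1}), with C_{0} = IV.
P[1]: E(K, 227) = 196; 150 ⊕ 196 = 82.
P[2]: E(K, 150) = 177; 81 ⊕ 177 = 224.
P[3]: E(K, 81) = 118; 171 ⊕ 118 = 221.

P[1] = 82, P[2] = 224, P[3] = 221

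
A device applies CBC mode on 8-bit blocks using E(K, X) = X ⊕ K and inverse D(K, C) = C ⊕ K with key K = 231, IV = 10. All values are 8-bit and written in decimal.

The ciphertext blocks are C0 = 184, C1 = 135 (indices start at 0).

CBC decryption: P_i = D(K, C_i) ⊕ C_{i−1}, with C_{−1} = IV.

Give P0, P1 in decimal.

P0: D(K, 184) = 95; 95 ⊕ 10 = 85.
P1: D(K, 135) = 96; 96 ⊕ 184 = 216.

P0 = 85, P1 = 216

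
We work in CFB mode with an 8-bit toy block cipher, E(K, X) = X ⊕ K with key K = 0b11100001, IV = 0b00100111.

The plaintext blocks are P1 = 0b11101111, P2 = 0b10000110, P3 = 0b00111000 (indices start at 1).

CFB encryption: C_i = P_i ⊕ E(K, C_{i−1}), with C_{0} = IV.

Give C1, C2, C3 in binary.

C1: E(K, 0b00100111) = 0b11000110; 0b11101111 ⊕ 0b11000110 = 0b00101001.
C2: E(K, 0b00101001) = 0b11001000; 0b10000110 ⊕ 0b11001000 = 0b01001110.
C3: E(K, 0b01001110) = 0b10101111; 0b00111000 ⊕ 0b10101111 = 0b10010111.

C1 = 0b00101001, C2 = 0b01001110, C3 = 0b10010111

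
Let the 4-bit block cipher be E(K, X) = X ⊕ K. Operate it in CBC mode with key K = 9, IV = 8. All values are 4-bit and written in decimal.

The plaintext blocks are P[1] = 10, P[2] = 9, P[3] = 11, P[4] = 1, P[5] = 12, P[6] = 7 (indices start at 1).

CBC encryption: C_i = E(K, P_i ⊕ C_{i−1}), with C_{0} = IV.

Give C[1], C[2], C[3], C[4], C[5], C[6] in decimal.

C[1]: P[1] ⊕ 8 = 2; E(K, 2) = 11.
C[2]: P[2] ⊕ 11 = 2; E(K, 2) = 11.
C[3]: P[3] ⊕ 11 = 0; E(K, 0) = 9.
C[4]: P[4] ⊕ 9 = 8; E(K, 8) = 1.
C[5]: P[5] ⊕ 1 = 13; E(K, 13) = 4.
C[6]: P[6] ⊕ 4 = 3; E(K, 3) = 10.

C[1] = 11, C[2] = 11, C[3] = 9, C[4] = 1, C[5] = 4, C[6] = 10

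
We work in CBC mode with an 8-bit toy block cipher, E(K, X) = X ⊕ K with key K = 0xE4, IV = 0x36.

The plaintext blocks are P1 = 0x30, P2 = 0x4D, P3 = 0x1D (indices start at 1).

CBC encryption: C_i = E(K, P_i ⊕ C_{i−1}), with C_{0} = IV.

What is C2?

C1: P1 ⊕ 0x36 = 0x06; E(K, 0x06) = 0xE2.
C2: P2 ⊕ 0xE2 = 0xAF; E(K, 0xAF) = 0x4B.

C2 = 0x4B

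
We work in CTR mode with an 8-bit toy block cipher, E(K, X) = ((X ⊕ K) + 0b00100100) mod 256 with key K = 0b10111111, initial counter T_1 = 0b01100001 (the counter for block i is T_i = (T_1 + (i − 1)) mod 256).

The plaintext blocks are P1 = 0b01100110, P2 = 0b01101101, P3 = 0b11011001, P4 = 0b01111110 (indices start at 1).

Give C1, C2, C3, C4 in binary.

C1 = 0b01100100, C2 = 0b01101100, C3 = 0b11011001, C4 = 0b10000001

CTR encryption: S_i = E(K, T_i) where T_i is the counter for block i; C_i = P_i ⊕ S_i.
C1: T = 0b01100001, S = E(K, T) = 0b00000010; 0b01100110 ⊕ 0b00000010 = 0b01100100.
C2: T = 0b01100010, S = E(K, T) = 0b00000001; 0b01101101 ⊕ 0b00000001 = 0b01101100.
C3: T = 0b01100011, S = E(K, T) = 0b00000000; 0b11011001 ⊕ 0b00000000 = 0b11011001.
C4: T = 0b01100100, S = E(K, T) = 0b11111111; 0b01111110 ⊕ 0b11111111 = 0b10000001.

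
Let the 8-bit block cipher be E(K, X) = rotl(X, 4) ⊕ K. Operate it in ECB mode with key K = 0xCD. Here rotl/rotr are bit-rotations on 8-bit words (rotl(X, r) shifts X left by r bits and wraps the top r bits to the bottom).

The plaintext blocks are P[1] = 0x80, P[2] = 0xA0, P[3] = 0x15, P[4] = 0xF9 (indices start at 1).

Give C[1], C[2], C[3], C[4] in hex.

ECB encryption: C_i = E(K, P_i).
C[1]: E(K, 0x80) = 0xC5.
C[2]: E(K, 0xA0) = 0xC7.
C[3]: E(K, 0x15) = 0x9C.
C[4]: E(K, 0xF9) = 0x52.

C[1] = 0xC5, C[2] = 0xC7, C[3] = 0x9C, C[4] = 0x52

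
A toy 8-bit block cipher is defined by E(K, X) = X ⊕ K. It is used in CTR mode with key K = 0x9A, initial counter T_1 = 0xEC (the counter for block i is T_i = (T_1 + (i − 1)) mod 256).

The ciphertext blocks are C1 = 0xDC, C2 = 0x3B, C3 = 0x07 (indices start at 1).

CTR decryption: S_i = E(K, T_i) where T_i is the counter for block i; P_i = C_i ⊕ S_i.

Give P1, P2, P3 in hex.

P1: T = 0xEC, S = E(K, T) = 0x76; 0xDC ⊕ 0x76 = 0xAA.
P2: T = 0xED, S = E(K, T) = 0x77; 0x3B ⊕ 0x77 = 0x4C.
P3: T = 0xEE, S = E(K, T) = 0x74; 0x07 ⊕ 0x74 = 0x73.

P1 = 0xAA, P2 = 0x4C, P3 = 0x73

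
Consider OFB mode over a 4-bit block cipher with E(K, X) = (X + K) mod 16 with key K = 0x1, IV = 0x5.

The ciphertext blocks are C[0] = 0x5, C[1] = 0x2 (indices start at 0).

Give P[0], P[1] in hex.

OFB decryption: S_i = E(K, S_{i−1}) with S_{−1} = IV; P_i = C_i ⊕ S_i.
P[0]: S = E(K, 0x5) = 0x6; 0x5 ⊕ 0x6 = 0x3.
P[1]: S = E(K, 0x6) = 0x7; 0x2 ⊕ 0x7 = 0x5.

P[0] = 0x3, P[1] = 0x5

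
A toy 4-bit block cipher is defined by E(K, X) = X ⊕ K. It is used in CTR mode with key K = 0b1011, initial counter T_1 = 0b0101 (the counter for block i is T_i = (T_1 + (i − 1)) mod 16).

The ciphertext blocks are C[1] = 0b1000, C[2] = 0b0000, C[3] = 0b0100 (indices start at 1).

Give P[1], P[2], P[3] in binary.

P[1] = 0b0110, P[2] = 0b1101, P[3] = 0b1000

CTR decryption: S_i = E(K, T_i) where T_i is the counter for block i; P_i = C_i ⊕ S_i.
P[1]: T = 0b0101, S = E(K, T) = 0b1110; 0b1000 ⊕ 0b1110 = 0b0110.
P[2]: T = 0b0110, S = E(K, T) = 0b1101; 0b0000 ⊕ 0b1101 = 0b1101.
P[3]: T = 0b0111, S = E(K, T) = 0b1100; 0b0100 ⊕ 0b1100 = 0b1000.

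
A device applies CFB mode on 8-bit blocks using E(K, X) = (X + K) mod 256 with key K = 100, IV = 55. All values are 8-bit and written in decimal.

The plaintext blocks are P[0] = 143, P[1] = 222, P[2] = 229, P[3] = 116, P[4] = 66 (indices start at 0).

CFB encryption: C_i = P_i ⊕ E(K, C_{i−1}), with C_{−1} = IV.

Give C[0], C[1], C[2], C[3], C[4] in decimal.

C[0]: E(K, 55) = 155; 143 ⊕ 155 = 20.
C[1]: E(K, 20) = 120; 222 ⊕ 120 = 166.
C[2]: E(K, 166) = 10; 229 ⊕ 10 = 239.
C[3]: E(K, 239) = 83; 116 ⊕ 83 = 39.
C[4]: E(K, 39) = 139; 66 ⊕ 139 = 201.

C[0] = 20, C[1] = 166, C[2] = 239, C[3] = 39, C[4] = 201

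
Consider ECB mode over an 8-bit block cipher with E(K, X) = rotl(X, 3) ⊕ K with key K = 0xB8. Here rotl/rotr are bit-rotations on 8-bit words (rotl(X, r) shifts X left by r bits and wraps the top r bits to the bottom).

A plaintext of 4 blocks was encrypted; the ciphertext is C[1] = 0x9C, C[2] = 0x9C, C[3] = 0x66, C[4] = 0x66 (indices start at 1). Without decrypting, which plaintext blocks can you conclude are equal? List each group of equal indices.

P[1] = P[2]; P[3] = P[4]

ECB encrypts each block independently with the same key, so equal ciphertext blocks imply equal plaintext blocks.
C[1] = C[2] = 0x9C, so P[1] = P[2].
C[3] = C[4] = 0x66, so P[3] = P[4].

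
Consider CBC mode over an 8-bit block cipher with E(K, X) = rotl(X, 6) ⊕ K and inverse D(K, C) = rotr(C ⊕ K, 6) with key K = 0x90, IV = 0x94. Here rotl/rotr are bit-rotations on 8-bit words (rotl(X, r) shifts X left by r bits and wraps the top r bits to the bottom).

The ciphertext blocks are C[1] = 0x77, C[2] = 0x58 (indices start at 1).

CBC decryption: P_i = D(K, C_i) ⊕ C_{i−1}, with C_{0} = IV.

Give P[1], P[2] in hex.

P[1] = 0x0B, P[2] = 0x54

P[1]: D(K, 0x77) = 0x9F; 0x9F ⊕ 0x94 = 0x0B.
P[2]: D(K, 0x58) = 0x23; 0x23 ⊕ 0x77 = 0x54.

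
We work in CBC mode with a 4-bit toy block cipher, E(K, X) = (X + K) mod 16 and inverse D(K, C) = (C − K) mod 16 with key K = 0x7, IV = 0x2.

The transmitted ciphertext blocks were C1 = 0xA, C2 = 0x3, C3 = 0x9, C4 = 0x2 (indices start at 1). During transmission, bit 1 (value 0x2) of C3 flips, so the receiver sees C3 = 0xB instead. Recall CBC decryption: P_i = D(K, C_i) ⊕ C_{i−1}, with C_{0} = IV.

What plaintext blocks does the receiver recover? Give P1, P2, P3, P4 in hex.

P1 = 0x1, P2 = 0x6, P3 = 0x7, P4 = 0x0

Only C3 changed, to 0xB. In CBC, a change in C_i garbles P_i and flips the same bit in P_{i+1}. Decrypting the received ciphertext:
P1: D(K, 0xA) = 0x3; 0x3 ⊕ 0x2 = 0x1.
P2: D(K, 0x3) = 0xC; 0xC ⊕ 0xA = 0x6.
P3: D(K, 0xB) = 0x4; 0x4 ⊕ 0x3 = 0x7.
P4: D(K, 0x2) = 0xB; 0xB ⊕ 0xB = 0x0.
Blocks that differ from the original plaintext: P3, P4.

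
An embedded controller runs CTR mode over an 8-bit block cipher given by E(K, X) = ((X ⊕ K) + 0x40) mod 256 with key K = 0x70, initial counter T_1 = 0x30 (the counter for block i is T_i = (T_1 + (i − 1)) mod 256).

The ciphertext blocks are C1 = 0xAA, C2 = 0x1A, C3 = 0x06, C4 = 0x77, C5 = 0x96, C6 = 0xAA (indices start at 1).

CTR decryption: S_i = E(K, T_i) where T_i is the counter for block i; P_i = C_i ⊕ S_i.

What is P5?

P5: T = 0x34, S = E(K, T) = 0x84; 0x96 ⊕ 0x84 = 0x12.

P5 = 0x12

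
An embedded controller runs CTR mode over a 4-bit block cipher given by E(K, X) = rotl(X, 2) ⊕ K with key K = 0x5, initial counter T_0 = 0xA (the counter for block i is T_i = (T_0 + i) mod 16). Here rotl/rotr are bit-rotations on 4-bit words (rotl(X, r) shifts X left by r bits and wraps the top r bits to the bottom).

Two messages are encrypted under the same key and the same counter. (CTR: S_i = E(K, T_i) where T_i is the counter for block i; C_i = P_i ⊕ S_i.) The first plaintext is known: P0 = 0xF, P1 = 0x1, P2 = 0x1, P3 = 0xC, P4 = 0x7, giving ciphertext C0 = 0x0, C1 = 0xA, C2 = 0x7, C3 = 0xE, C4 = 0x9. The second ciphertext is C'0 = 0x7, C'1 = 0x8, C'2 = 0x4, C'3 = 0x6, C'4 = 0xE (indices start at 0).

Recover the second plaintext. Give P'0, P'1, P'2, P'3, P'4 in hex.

In CTR with a reused counter, both messages share the same keystream S_i, so C_i ⊕ C'_i = P_i ⊕ P'_i and thus P'_i = P_i ⊕ C_i ⊕ C'_i.
P'0: 0xF ⊕ 0x0 ⊕ 0x7 = 0x8.
P'1: 0x1 ⊕ 0xA ⊕ 0x8 = 0x3.
P'2: 0x1 ⊕ 0x7 ⊕ 0x4 = 0x2.
P'3: 0xC ⊕ 0xE ⊕ 0x6 = 0x4.
P'4: 0x7 ⊕ 0x9 ⊕ 0xE = 0x0.

P'0 = 0x8, P'1 = 0x3, P'2 = 0x2, P'3 = 0x4, P'4 = 0x0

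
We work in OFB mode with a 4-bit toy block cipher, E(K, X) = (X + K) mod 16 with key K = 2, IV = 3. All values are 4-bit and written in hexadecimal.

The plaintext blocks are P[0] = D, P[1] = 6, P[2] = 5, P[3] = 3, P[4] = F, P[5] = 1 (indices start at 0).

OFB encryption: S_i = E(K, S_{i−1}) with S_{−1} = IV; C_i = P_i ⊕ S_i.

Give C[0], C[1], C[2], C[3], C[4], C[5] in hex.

C[0]: S = E(K, 3) = 5; D ⊕ 5 = 8.
C[1]: S = E(K, 5) = 7; 6 ⊕ 7 = 1.
C[2]: S = E(K, 7) = 9; 5 ⊕ 9 = C.
C[3]: S = E(K, 9) = B; 3 ⊕ B = 8.
C[4]: S = E(K, B) = D; F ⊕ D = 2.
C[5]: S = E(K, D) = F; 1 ⊕ F = E.

C[0] = 8, C[1] = 1, C[2] = C, C[3] = 8, C[4] = 2, C[5] = E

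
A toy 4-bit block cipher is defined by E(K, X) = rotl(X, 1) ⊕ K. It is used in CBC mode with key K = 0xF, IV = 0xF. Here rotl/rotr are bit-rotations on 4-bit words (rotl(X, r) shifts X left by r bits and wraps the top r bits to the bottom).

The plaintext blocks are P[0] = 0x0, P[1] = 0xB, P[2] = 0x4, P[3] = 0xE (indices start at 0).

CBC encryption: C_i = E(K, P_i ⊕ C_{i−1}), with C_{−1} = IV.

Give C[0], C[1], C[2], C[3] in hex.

C[0]: P[0] ⊕ 0xF = 0xF; E(K, 0xF) = 0x0.
C[1]: P[1] ⊕ 0x0 = 0xB; E(K, 0xB) = 0x8.
C[2]: P[2] ⊕ 0x8 = 0xC; E(K, 0xC) = 0x6.
C[3]: P[3] ⊕ 0x6 = 0x8; E(K, 0x8) = 0xE.

C[0] = 0x0, C[1] = 0x8, C[2] = 0x6, C[3] = 0xE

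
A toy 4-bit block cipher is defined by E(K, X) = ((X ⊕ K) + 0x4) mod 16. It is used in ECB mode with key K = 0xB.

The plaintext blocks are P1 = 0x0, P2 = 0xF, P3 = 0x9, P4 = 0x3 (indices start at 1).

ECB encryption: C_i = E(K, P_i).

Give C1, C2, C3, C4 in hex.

C1: E(K, 0x0) = 0xF.
C2: E(K, 0xF) = 0x8.
C3: E(K, 0x9) = 0x6.
C4: E(K, 0x3) = 0xC.

C1 = 0xF, C2 = 0x8, C3 = 0x6, C4 = 0xC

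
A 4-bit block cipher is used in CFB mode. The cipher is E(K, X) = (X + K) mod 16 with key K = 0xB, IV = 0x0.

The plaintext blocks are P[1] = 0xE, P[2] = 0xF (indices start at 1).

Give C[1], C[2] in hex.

C[1] = 0x5, C[2] = 0xF

CFB encryption: C_i = P_i ⊕ E(K, C_{i−1}), with C_{0} = IV.
C[1]: E(K, 0x0) = 0xB; 0xE ⊕ 0xB = 0x5.
C[2]: E(K, 0x5) = 0x0; 0xF ⊕ 0x0 = 0xF.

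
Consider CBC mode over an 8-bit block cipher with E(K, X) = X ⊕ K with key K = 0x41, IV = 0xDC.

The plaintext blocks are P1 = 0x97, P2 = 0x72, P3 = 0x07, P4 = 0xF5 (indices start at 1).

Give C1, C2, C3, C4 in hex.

C1 = 0x0A, C2 = 0x39, C3 = 0x7F, C4 = 0xCB

CBC encryption: C_i = E(K, P_i ⊕ C_{i−1}), with C_{0} = IV.
C1: P1 ⊕ 0xDC = 0x4B; E(K, 0x4B) = 0x0A.
C2: P2 ⊕ 0x0A = 0x78; E(K, 0x78) = 0x39.
C3: P3 ⊕ 0x39 = 0x3E; E(K, 0x3E) = 0x7F.
C4: P4 ⊕ 0x7F = 0x8A; E(K, 0x8A) = 0xCB.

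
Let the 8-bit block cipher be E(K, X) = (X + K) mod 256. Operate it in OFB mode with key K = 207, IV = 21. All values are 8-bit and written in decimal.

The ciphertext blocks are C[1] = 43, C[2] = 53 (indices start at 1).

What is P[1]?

OFB decryption: S_i = E(K, S_{i−1}) with S_{0} = IV; P_i = C_i ⊕ S_i.
P[1]: S = E(K, 21) = 228; 43 ⊕ 228 = 207.

P[1] = 207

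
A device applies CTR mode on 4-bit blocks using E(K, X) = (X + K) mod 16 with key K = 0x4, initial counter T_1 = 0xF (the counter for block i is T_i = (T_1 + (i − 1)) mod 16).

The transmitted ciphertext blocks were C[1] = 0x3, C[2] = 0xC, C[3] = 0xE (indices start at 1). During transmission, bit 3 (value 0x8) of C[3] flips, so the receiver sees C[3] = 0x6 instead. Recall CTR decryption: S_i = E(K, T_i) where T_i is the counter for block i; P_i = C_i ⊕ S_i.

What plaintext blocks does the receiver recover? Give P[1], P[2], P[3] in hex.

P[1] = 0x0, P[2] = 0x8, P[3] = 0x3

Only C[3] changed, to 0x6. In CTR, a change in C_i flips the same bit in P_i only; the keystream is unaffected. Decrypting the received ciphertext:
P[1]: T = 0xF, S = E(K, T) = 0x3; 0x3 ⊕ 0x3 = 0x0.
P[2]: T = 0x0, S = E(K, T) = 0x4; 0xC ⊕ 0x4 = 0x8.
P[3]: T = 0x1, S = E(K, T) = 0x5; 0x6 ⊕ 0x5 = 0x3.
Blocks that differ from the original plaintext: P[3].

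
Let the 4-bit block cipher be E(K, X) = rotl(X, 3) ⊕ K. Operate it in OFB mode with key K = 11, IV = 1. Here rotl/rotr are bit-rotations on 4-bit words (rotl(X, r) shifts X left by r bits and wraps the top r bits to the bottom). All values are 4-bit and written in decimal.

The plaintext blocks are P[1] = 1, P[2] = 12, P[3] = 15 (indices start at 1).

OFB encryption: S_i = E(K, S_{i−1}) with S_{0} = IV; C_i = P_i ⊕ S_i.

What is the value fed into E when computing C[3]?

C[1]: S = E(K, 1) = 3; 1 ⊕ 3 = 2.
C[2]: S = E(K, 3) = 2; 12 ⊕ 2 = 14.
C[3]: S = E(K, 2) = 10; 15 ⊕ 10 = 5.
So the input to E for block [3] is 2.

2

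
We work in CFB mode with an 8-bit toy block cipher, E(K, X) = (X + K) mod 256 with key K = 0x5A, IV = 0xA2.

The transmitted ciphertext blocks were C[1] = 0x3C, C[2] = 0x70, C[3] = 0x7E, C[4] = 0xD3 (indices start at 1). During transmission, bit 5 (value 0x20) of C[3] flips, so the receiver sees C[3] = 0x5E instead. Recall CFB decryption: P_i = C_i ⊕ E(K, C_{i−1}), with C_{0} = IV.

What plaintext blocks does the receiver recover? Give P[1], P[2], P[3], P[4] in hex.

P[1] = 0xC0, P[2] = 0xE6, P[3] = 0x94, P[4] = 0x6B

Only C[3] changed, to 0x5E. In CFB, a change in C_i flips the same bit in P_i and garbles P_{i+1}. Decrypting the received ciphertext:
P[1]: E(K, 0xA2) = 0xFC; 0x3C ⊕ 0xFC = 0xC0.
P[2]: E(K, 0x3C) = 0x96; 0x70 ⊕ 0x96 = 0xE6.
P[3]: E(K, 0x70) = 0xCA; 0x5E ⊕ 0xCA = 0x94.
P[4]: E(K, 0x5E) = 0xB8; 0xD3 ⊕ 0xB8 = 0x6B.
Blocks that differ from the original plaintext: P[3], P[4].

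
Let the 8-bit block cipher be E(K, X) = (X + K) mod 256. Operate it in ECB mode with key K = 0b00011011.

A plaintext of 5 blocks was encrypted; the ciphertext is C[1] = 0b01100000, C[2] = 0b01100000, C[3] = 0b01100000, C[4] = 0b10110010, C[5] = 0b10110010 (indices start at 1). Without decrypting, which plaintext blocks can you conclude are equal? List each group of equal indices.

P[1] = P[2] = P[3]; P[4] = P[5]

ECB encrypts each block independently with the same key, so equal ciphertext blocks imply equal plaintext blocks.
C[1] = C[2] = C[3] = 0b01100000, so P[1] = P[2] = P[3].
C[4] = C[5] = 0b10110010, so P[4] = P[5].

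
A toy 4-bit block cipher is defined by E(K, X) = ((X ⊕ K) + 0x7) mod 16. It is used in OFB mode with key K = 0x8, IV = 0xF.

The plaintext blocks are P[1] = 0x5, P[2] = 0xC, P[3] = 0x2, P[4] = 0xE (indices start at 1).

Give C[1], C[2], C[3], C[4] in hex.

C[1] = 0xB, C[2] = 0x1, C[3] = 0xE, C[4] = 0x5

OFB encryption: S_i = E(K, S_{i−1}) with S_{0} = IV; C_i = P_i ⊕ S_i.
C[1]: S = E(K, 0xF) = 0xE; 0x5 ⊕ 0xE = 0xB.
C[2]: S = E(K, 0xE) = 0xD; 0xC ⊕ 0xD = 0x1.
C[3]: S = E(K, 0xD) = 0xC; 0x2 ⊕ 0xC = 0xE.
C[4]: S = E(K, 0xC) = 0xB; 0xE ⊕ 0xB = 0x5.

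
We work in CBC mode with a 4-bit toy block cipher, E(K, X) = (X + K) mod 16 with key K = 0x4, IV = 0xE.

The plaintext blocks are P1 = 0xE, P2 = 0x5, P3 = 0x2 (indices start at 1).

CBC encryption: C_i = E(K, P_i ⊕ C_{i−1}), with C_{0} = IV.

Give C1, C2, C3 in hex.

C1: P1 ⊕ 0xE = 0x0; E(K, 0x0) = 0x4.
C2: P2 ⊕ 0x4 = 0x1; E(K, 0x1) = 0x5.
C3: P3 ⊕ 0x5 = 0x7; E(K, 0x7) = 0xB.

C1 = 0x4, C2 = 0x5, C3 = 0xB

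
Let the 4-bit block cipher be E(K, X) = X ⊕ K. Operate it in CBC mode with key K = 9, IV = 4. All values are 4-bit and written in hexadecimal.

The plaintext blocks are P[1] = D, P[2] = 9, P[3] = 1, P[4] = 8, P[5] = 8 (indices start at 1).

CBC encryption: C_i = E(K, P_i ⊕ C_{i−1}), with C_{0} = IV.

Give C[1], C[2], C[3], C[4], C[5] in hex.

C[1]: P[1] ⊕ 4 = 9; E(K, 9) = 0.
C[2]: P[2] ⊕ 0 = 9; E(K, 9) = 0.
C[3]: P[3] ⊕ 0 = 1; E(K, 1) = 8.
C[4]: P[4] ⊕ 8 = 0; E(K, 0) = 9.
C[5]: P[5] ⊕ 9 = 1; E(K, 1) = 8.

C[1] = 0, C[2] = 0, C[3] = 8, C[4] = 9, C[5] = 8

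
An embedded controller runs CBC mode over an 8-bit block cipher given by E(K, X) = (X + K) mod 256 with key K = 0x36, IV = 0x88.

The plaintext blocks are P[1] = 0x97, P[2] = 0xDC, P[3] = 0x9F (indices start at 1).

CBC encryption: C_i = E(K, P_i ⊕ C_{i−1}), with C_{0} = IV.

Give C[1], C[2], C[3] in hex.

C[1] = 0x55, C[2] = 0xBF, C[3] = 0x56

C[1]: P[1] ⊕ 0x88 = 0x1F; E(K, 0x1F) = 0x55.
C[2]: P[2] ⊕ 0x55 = 0x89; E(K, 0x89) = 0xBF.
C[3]: P[3] ⊕ 0xBF = 0x20; E(K, 0x20) = 0x56.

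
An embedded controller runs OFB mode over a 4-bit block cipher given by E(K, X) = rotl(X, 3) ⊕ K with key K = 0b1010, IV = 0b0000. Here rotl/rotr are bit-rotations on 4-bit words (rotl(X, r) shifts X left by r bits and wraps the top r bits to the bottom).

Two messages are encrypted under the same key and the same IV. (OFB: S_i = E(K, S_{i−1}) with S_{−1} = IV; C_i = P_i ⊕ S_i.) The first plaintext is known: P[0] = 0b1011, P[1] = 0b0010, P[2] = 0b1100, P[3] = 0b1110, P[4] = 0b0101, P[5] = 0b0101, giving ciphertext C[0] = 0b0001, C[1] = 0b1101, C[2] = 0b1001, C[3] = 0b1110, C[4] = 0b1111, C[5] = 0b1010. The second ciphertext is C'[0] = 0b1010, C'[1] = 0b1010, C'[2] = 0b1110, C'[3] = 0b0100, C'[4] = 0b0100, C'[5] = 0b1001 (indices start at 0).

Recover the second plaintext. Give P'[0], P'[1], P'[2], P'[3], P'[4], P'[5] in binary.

In OFB with a reused IV, both messages share the same keystream S_i, so C_i ⊕ C'_i = P_i ⊕ P'_i and thus P'_i = P_i ⊕ C_i ⊕ C'_i.
P'[0]: 0b1011 ⊕ 0b0001 ⊕ 0b1010 = 0b0000.
P'[1]: 0b0010 ⊕ 0b1101 ⊕ 0b1010 = 0b0101.
P'[2]: 0b1100 ⊕ 0b1001 ⊕ 0b1110 = 0b1011.
P'[3]: 0b1110 ⊕ 0b1110 ⊕ 0b0100 = 0b0100.
P'[4]: 0b0101 ⊕ 0b1111 ⊕ 0b0100 = 0b1110.
P'[5]: 0b0101 ⊕ 0b1010 ⊕ 0b1001 = 0b0110.

P'[0] = 0b0000, P'[1] = 0b0101, P'[2] = 0b1011, P'[3] = 0b0100, P'[4] = 0b1110, P'[5] = 0b0110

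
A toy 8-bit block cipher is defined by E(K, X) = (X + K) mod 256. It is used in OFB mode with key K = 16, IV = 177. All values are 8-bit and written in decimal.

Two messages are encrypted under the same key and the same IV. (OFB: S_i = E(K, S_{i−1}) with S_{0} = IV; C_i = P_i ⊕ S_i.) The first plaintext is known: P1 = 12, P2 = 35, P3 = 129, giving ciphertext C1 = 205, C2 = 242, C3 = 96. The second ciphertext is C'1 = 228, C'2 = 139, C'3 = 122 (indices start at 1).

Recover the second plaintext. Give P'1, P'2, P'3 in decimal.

In OFB with a reused IV, both messages share the same keystream S_i, so C_i ⊕ C'_i = P_i ⊕ P'_i and thus P'_i = P_i ⊕ C_i ⊕ C'_i.
P'1: 12 ⊕ 205 ⊕ 228 = 37.
P'2: 35 ⊕ 242 ⊕ 139 = 90.
P'3: 129 ⊕ 96 ⊕ 122 = 155.

P'1 = 37, P'2 = 90, P'3 = 155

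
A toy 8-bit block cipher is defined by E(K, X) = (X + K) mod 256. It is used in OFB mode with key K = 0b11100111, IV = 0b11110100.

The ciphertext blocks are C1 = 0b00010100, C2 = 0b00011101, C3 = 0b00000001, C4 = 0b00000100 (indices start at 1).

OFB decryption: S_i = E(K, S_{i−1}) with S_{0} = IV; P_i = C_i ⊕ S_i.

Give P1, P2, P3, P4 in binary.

P1: S = E(K, 0b11110100) = 0b11011011; 0b00010100 ⊕ 0b11011011 = 0b11001111.
P2: S = E(K, 0b11011011) = 0b11000010; 0b00011101 ⊕ 0b11000010 = 0b11011111.
P3: S = E(K, 0b11000010) = 0b10101001; 0b00000001 ⊕ 0b10101001 = 0b10101000.
P4: S = E(K, 0b10101001) = 0b10010000; 0b00000100 ⊕ 0b10010000 = 0b10010100.

P1 = 0b11001111, P2 = 0b11011111, P3 = 0b10101000, P4 = 0b10010100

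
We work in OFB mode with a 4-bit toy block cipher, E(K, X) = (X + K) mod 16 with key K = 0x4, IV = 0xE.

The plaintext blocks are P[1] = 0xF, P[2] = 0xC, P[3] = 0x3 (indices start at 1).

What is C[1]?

C[1] = 0xD

OFB encryption: S_i = E(K, S_{i−1}) with S_{0} = IV; C_i = P_i ⊕ S_i.
C[1]: S = E(K, 0xE) = 0x2; 0xF ⊕ 0x2 = 0xD.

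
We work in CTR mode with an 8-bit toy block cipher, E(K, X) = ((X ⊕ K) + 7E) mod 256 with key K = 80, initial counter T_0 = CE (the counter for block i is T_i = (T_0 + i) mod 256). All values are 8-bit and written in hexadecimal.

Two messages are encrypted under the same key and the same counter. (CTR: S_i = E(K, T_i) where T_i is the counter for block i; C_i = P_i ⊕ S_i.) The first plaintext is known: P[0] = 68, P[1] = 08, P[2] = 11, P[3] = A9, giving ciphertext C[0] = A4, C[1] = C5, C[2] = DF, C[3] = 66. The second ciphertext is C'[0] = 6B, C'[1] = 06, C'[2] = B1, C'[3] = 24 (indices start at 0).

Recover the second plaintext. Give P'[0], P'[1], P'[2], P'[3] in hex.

P'[0] = A7, P'[1] = CB, P'[2] = 7F, P'[3] = EB

In CTR with a reused counter, both messages share the same keystream S_i, so C_i ⊕ C'_i = P_i ⊕ P'_i and thus P'_i = P_i ⊕ C_i ⊕ C'_i.
P'[0]: 68 ⊕ A4 ⊕ 6B = A7.
P'[1]: 08 ⊕ C5 ⊕ 06 = CB.
P'[2]: 11 ⊕ DF ⊕ B1 = 7F.
P'[3]: A9 ⊕ 66 ⊕ 24 = EB.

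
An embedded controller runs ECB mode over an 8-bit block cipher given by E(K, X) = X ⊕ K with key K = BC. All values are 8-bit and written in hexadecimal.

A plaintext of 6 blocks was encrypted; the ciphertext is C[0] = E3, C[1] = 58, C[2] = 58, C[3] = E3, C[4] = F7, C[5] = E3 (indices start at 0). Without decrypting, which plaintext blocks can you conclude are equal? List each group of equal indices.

P[0] = P[3] = P[5]; P[1] = P[2]

ECB encrypts each block independently with the same key, so equal ciphertext blocks imply equal plaintext blocks.
C[0] = C[3] = C[5] = E3, so P[0] = P[3] = P[5].
C[1] = C[2] = 58, so P[1] = P[2].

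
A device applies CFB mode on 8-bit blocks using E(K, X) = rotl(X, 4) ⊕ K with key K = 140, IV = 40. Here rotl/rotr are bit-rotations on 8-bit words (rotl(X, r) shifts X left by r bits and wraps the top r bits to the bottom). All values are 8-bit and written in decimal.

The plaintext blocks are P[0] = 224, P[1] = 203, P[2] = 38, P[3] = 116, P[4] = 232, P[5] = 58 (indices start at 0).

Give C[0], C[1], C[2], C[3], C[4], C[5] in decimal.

CFB encryption: C_i = P_i ⊕ E(K, C_{i−1}), with C_{−1} = IV.
C[0]: E(K, 40) = 14; 224 ⊕ 14 = 238.
C[1]: E(K, 238) = 98; 203 ⊕ 98 = 169.
C[2]: E(K, 169) = 22; 38 ⊕ 22 = 48.
C[3]: E(K, 48) = 143; 116 ⊕ 143 = 251.
C[4]: E(K, 251) = 51; 232 ⊕ 51 = 219.
C[5]: E(K, 219) = 49; 58 ⊕ 49 = 11.

C[0] = 238, C[1] = 169, C[2] = 48, C[3] = 251, C[4] = 219, C[5] = 11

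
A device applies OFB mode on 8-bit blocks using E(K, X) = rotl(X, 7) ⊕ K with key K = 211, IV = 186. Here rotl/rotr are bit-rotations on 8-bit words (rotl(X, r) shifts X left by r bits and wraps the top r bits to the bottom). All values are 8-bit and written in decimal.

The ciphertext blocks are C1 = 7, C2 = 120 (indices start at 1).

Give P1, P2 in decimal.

OFB decryption: S_i = E(K, S_{i−1}) with S_{0} = IV; P_i = C_i ⊕ S_i.
P1: S = E(K, 186) = 142; 7 ⊕ 142 = 137.
P2: S = E(K, 142) = 148; 120 ⊕ 148 = 236.

P1 = 137, P2 = 236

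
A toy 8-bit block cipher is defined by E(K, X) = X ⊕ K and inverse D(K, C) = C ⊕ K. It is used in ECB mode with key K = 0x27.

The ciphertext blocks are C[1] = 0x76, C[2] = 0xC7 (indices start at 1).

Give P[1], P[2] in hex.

P[1] = 0x51, P[2] = 0xE0

ECB decryption: P_i = D(K, C_i).
P[1]: D(K, 0x76) = 0x51.
P[2]: D(K, 0xC7) = 0xE0.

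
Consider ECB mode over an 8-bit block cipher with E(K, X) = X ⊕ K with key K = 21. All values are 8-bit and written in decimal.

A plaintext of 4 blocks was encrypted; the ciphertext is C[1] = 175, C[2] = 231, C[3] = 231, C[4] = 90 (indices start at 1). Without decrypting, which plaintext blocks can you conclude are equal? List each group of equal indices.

P[2] = P[3]

ECB encrypts each block independently with the same key, so equal ciphertext blocks imply equal plaintext blocks.
C[2] = C[3] = 231, so P[2] = P[3].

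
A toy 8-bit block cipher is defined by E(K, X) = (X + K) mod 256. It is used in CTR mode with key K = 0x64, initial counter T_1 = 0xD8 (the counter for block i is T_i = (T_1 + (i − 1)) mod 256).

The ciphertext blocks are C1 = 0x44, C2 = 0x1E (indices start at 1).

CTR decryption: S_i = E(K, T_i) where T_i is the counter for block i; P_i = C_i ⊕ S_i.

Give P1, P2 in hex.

P1 = 0x78, P2 = 0x23

P1: T = 0xD8, S = E(K, T) = 0x3C; 0x44 ⊕ 0x3C = 0x78.
P2: T = 0xD9, S = E(K, T) = 0x3D; 0x1E ⊕ 0x3D = 0x23.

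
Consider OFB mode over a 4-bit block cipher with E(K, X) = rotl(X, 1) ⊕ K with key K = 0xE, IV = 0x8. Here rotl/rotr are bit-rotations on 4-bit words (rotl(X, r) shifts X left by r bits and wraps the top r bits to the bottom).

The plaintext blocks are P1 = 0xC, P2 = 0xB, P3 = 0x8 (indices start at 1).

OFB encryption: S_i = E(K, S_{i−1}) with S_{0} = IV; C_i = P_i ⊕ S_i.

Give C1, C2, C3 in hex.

C1 = 0x3, C2 = 0xA, C3 = 0x4

C1: S = E(K, 0x8) = 0xF; 0xC ⊕ 0xF = 0x3.
C2: S = E(K, 0xF) = 0x1; 0xB ⊕ 0x1 = 0xA.
C3: S = E(K, 0x1) = 0xC; 0x8 ⊕ 0xC = 0x4.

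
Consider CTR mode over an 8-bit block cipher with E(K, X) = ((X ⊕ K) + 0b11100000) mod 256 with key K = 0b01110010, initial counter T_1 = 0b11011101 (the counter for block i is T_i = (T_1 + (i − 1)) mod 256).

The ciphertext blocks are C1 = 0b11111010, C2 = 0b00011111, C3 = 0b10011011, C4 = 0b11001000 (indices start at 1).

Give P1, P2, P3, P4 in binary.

P1 = 0b01110101, P2 = 0b10010011, P3 = 0b00010110, P4 = 0b10111010

CTR decryption: S_i = E(K, T_i) where T_i is the counter for block i; P_i = C_i ⊕ S_i.
P1: T = 0b11011101, S = E(K, T) = 0b10001111; 0b11111010 ⊕ 0b10001111 = 0b01110101.
P2: T = 0b11011110, S = E(K, T) = 0b10001100; 0b00011111 ⊕ 0b10001100 = 0b10010011.
P3: T = 0b11011111, S = E(K, T) = 0b10001101; 0b10011011 ⊕ 0b10001101 = 0b00010110.
P4: T = 0b11100000, S = E(K, T) = 0b01110010; 0b11001000 ⊕ 0b01110010 = 0b10111010.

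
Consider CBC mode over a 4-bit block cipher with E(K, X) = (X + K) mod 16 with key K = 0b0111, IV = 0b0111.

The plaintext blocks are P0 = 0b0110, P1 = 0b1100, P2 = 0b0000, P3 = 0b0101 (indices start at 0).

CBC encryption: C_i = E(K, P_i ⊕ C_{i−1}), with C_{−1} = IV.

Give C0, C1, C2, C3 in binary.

C0 = 0b1000, C1 = 0b1011, C2 = 0b0010, C3 = 0b1110

C0: P0 ⊕ 0b0111 = 0b0001; E(K, 0b0001) = 0b1000.
C1: P1 ⊕ 0b1000 = 0b0100; E(K, 0b0100) = 0b1011.
C2: P2 ⊕ 0b1011 = 0b1011; E(K, 0b1011) = 0b0010.
C3: P3 ⊕ 0b0010 = 0b0111; E(K, 0b0111) = 0b1110.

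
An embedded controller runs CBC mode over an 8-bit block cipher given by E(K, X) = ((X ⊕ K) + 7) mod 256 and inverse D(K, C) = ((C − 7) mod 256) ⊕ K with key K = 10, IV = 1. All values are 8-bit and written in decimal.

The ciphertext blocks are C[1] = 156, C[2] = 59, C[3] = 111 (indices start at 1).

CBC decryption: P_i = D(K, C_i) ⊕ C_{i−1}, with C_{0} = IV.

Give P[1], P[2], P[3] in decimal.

P[1] = 158, P[2] = 162, P[3] = 89

P[1]: D(K, 156) = 159; 159 ⊕ 1 = 158.
P[2]: D(K, 59) = 62; 62 ⊕ 156 = 162.
P[3]: D(K, 111) = 98; 98 ⊕ 59 = 89.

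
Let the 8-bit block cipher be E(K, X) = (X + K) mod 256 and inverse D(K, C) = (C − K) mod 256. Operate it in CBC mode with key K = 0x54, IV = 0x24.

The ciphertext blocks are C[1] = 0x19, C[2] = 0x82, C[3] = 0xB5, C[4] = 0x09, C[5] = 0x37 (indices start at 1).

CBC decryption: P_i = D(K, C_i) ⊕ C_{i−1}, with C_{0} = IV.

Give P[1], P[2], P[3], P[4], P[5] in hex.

P[1] = 0xE1, P[2] = 0x37, P[3] = 0xE3, P[4] = 0x00, P[5] = 0xEA

P[1]: D(K, 0x19) = 0xC5; 0xC5 ⊕ 0x24 = 0xE1.
P[2]: D(K, 0x82) = 0x2E; 0x2E ⊕ 0x19 = 0x37.
P[3]: D(K, 0xB5) = 0x61; 0x61 ⊕ 0x82 = 0xE3.
P[4]: D(K, 0x09) = 0xB5; 0xB5 ⊕ 0xB5 = 0x00.
P[5]: D(K, 0x37) = 0xE3; 0xE3 ⊕ 0x09 = 0xEA.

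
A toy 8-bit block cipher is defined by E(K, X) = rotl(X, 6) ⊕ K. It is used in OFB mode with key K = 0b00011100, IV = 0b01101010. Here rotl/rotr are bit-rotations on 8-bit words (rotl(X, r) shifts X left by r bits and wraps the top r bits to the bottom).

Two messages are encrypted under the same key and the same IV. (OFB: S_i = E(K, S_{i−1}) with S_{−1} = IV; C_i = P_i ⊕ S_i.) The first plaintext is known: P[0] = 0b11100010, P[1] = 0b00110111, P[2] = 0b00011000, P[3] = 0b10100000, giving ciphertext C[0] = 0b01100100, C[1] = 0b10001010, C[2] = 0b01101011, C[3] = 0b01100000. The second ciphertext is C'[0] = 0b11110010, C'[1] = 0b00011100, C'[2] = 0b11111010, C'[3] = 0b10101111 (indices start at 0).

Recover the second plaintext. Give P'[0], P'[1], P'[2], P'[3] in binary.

P'[0] = 0b01110100, P'[1] = 0b10100001, P'[2] = 0b10001001, P'[3] = 0b01101111

In OFB with a reused IV, both messages share the same keystream S_i, so C_i ⊕ C'_i = P_i ⊕ P'_i and thus P'_i = P_i ⊕ C_i ⊕ C'_i.
P'[0]: 0b11100010 ⊕ 0b01100100 ⊕ 0b11110010 = 0b01110100.
P'[1]: 0b00110111 ⊕ 0b10001010 ⊕ 0b00011100 = 0b10100001.
P'[2]: 0b00011000 ⊕ 0b01101011 ⊕ 0b11111010 = 0b10001001.
P'[3]: 0b10100000 ⊕ 0b01100000 ⊕ 0b10101111 = 0b01101111.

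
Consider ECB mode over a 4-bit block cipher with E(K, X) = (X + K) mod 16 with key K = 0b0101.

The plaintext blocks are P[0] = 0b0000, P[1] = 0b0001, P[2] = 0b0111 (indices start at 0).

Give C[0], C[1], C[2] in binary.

ECB encryption: C_i = E(K, P_i).
C[0]: E(K, 0b0000) = 0b0101.
C[1]: E(K, 0b0001) = 0b0110.
C[2]: E(K, 0b0111) = 0b1100.

C[0] = 0b0101, C[1] = 0b0110, C[2] = 0b1100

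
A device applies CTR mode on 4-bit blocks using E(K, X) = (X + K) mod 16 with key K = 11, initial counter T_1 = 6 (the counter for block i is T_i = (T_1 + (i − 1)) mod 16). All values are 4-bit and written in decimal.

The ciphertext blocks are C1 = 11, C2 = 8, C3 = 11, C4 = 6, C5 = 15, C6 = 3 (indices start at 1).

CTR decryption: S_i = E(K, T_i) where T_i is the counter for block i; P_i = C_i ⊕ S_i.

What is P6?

P6 = 5

P6: T = 11, S = E(K, T) = 6; 3 ⊕ 6 = 5.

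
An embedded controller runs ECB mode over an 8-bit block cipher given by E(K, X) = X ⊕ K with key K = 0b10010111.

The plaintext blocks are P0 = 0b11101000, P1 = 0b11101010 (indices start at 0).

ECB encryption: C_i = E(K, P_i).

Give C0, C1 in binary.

C0: E(K, 0b11101000) = 0b01111111.
C1: E(K, 0b11101010) = 0b01111101.

C0 = 0b01111111, C1 = 0b01111101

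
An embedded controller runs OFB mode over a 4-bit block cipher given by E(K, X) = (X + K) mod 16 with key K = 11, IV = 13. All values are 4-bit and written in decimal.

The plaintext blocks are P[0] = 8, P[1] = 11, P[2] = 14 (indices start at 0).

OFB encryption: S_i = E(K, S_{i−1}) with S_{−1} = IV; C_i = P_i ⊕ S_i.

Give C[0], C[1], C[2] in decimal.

C[0]: S = E(K, 13) = 8; 8 ⊕ 8 = 0.
C[1]: S = E(K, 8) = 3; 11 ⊕ 3 = 8.
C[2]: S = E(K, 3) = 14; 14 ⊕ 14 = 0.

C[0] = 0, C[1] = 8, C[2] = 0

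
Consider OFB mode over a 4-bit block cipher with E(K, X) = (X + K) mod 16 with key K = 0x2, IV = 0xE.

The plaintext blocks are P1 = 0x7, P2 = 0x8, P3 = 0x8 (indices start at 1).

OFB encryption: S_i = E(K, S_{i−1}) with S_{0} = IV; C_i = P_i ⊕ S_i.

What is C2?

C1: S = E(K, 0xE) = 0x0; 0x7 ⊕ 0x0 = 0x7.
C2: S = E(K, 0x0) = 0x2; 0x8 ⊕ 0x2 = 0xA.

C2 = 0xA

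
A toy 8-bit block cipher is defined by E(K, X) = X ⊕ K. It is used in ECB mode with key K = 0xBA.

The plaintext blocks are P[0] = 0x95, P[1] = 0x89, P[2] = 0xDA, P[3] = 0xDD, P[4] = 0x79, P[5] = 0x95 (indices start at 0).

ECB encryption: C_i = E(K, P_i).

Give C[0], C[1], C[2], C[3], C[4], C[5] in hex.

C[0] = 0x2F, C[1] = 0x33, C[2] = 0x60, C[3] = 0x67, C[4] = 0xC3, C[5] = 0x2F

C[0]: E(K, 0x95) = 0x2F.
C[1]: E(K, 0x89) = 0x33.
C[2]: E(K, 0xDA) = 0x60.
C[3]: E(K, 0xDD) = 0x67.
C[4]: E(K, 0x79) = 0xC3.
C[5]: E(K, 0x95) = 0x2F.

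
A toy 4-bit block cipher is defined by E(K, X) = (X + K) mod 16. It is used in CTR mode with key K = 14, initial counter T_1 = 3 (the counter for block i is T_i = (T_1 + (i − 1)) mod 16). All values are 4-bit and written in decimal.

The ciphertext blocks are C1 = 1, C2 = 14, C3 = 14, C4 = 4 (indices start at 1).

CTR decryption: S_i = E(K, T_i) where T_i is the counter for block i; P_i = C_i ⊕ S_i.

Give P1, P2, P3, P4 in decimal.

P1: T = 3, S = E(K, T) = 1; 1 ⊕ 1 = 0.
P2: T = 4, S = E(K, T) = 2; 14 ⊕ 2 = 12.
P3: T = 5, S = E(K, T) = 3; 14 ⊕ 3 = 13.
P4: T = 6, S = E(K, T) = 4; 4 ⊕ 4 = 0.

P1 = 0, P2 = 12, P3 = 13, P4 = 0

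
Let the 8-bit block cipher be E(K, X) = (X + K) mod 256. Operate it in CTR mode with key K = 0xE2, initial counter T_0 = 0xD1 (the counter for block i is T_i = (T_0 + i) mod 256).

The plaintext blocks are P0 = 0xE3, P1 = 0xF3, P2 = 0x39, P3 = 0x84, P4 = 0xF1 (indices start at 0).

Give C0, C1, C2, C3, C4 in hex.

CTR encryption: S_i = E(K, T_i) where T_i is the counter for block i; C_i = P_i ⊕ S_i.
C0: T = 0xD1, S = E(K, T) = 0xB3; 0xE3 ⊕ 0xB3 = 0x50.
C1: T = 0xD2, S = E(K, T) = 0xB4; 0xF3 ⊕ 0xB4 = 0x47.
C2: T = 0xD3, S = E(K, T) = 0xB5; 0x39 ⊕ 0xB5 = 0x8C.
C3: T = 0xD4, S = E(K, T) = 0xB6; 0x84 ⊕ 0xB6 = 0x32.
C4: T = 0xD5, S = E(K, T) = 0xB7; 0xF1 ⊕ 0xB7 = 0x46.

C0 = 0x50, C1 = 0x47, C2 = 0x8C, C3 = 0x32, C4 = 0x46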